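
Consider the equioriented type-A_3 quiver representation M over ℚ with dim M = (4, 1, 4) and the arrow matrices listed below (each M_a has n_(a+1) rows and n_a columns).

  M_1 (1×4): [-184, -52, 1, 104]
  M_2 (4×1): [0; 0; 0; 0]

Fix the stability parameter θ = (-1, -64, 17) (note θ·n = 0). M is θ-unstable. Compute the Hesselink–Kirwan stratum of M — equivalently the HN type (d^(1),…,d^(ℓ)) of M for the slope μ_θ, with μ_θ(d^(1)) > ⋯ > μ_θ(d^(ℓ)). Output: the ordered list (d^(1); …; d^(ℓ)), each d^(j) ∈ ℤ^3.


Interval decomposition of M: I[1,1]^3, I[1,2], I[3,3]^4.
HN type (ℓ=3): μ^(1)=17; μ^(2)=-1; μ^(3)=-65/2

((0, 0, 4); (3, 0, 0); (1, 1, 0))


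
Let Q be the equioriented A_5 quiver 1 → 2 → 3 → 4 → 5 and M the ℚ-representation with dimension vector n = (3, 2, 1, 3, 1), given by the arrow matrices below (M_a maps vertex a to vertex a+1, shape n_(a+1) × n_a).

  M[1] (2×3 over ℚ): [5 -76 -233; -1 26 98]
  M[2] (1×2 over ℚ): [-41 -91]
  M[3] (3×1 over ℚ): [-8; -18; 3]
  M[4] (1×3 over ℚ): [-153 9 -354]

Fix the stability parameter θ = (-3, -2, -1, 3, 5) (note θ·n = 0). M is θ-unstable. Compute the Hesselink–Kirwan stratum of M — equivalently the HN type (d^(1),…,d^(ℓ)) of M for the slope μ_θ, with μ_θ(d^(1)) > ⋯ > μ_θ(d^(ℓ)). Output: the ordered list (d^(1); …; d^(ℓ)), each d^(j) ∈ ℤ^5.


Via rank(M_{q-1}∘⋯∘M_p): M ≅ I[1,1], I[1,2], I[1,4], I[4,4], I[4,5].
μ_θ-semistable layers: μ^(1)=5; μ^(2)=3; μ^(3)=-1; μ^(4)=-2; μ^(5)=-3

((0, 0, 0, 0, 1); (0, 0, 0, 3, 0); (0, 0, 1, 0, 0); (0, 2, 0, 0, 0); (3, 0, 0, 0, 0))


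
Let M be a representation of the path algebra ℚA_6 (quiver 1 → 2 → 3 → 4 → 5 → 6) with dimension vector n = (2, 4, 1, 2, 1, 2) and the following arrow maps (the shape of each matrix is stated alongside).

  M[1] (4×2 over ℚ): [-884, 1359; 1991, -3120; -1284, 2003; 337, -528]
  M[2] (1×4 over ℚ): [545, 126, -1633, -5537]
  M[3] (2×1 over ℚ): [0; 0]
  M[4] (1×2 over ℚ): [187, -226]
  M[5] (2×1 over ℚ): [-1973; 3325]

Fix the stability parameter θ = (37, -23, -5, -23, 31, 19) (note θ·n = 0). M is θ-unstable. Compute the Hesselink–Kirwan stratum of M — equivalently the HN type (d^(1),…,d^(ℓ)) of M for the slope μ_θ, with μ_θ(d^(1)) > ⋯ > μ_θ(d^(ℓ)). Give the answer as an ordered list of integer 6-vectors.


Barcode: M ≅ I[1,2], I[1,3], I[2,2]^2, I[4,4], I[4,6], I[6,6]. HN layers by μ_θ (5 steps, strictly decreasing):
  μ^(1)=25; μ^(2)=19; μ^(3)=7; μ^(4)=3; μ^(5)=-23

((0, 0, 0, 0, 1, 1); (0, 0, 0, 0, 0, 1); (1, 1, 0, 0, 0, 0); (1, 1, 1, 0, 0, 0); (0, 2, 0, 2, 0, 0))


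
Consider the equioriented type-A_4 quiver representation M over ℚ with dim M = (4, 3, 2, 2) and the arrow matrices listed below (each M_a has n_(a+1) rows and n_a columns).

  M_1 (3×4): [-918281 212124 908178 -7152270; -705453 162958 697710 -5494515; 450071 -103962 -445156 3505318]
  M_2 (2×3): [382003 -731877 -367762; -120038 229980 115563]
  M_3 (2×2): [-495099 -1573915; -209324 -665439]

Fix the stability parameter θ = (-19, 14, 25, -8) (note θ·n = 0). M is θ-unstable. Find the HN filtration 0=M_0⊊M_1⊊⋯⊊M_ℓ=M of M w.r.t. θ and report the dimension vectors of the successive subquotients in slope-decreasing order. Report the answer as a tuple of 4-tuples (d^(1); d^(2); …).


Barcode: M ≅ I[1,1], I[1,2], I[1,4]^2. HN layers by μ_θ (3 steps, strictly decreasing):
  μ^(1)=14; μ^(2)=31/3; μ^(3)=-19

((0, 1, 0, 0); (0, 2, 2, 2); (4, 0, 0, 0))


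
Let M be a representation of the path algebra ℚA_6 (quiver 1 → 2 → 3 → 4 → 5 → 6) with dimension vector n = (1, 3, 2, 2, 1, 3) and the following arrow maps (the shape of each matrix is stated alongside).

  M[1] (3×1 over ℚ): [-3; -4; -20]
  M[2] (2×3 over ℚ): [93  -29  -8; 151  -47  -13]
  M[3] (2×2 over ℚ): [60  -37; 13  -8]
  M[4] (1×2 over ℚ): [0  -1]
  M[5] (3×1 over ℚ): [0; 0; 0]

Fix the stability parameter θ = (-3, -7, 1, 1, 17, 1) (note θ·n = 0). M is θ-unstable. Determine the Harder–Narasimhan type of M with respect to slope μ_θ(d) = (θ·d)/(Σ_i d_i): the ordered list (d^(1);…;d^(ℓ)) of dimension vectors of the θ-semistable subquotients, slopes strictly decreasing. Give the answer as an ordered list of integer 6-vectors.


Interval decomposition of M: I[1,5], I[2,2], I[2,4], I[6,6]^3.
HN type (ℓ=4): μ^(1)=17; μ^(2)=1; μ^(3)=-5; μ^(4)=-7

((0, 0, 0, 0, 1, 0); (0, 0, 2, 2, 0, 3); (1, 1, 0, 0, 0, 0); (0, 2, 0, 0, 0, 0))


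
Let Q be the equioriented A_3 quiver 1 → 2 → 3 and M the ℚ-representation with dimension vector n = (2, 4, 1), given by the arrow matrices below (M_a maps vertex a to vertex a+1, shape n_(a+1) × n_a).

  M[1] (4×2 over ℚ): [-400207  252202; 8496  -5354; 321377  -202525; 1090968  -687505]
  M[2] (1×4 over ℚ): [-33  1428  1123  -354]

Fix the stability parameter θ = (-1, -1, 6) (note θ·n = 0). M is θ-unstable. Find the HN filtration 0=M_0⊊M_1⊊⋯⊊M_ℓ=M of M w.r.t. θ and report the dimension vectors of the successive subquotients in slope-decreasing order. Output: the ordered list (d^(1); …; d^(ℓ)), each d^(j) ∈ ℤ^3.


Barcode: M ≅ I[1,2], I[1,3], I[2,2]^2. HN layers by μ_θ (2 steps, strictly decreasing):
  μ^(1)=6; μ^(2)=-1

((0, 0, 1); (2, 4, 0))


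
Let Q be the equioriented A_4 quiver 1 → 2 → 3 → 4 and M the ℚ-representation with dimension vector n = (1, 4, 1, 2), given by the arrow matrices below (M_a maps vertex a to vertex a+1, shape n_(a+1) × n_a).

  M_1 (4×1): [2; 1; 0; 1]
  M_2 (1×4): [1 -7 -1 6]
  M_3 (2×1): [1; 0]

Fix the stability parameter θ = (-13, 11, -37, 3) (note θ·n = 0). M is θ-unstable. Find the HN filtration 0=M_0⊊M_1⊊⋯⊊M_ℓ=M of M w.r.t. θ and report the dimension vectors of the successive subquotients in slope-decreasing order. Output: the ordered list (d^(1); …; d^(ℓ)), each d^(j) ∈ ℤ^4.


Interval decomposition of M: I[1,4], I[2,2]^3, I[4,4].
HN type (ℓ=3): μ^(1)=11; μ^(2)=3; μ^(3)=-13

((0, 3, 0, 0); (0, 0, 0, 2); (1, 1, 1, 0))


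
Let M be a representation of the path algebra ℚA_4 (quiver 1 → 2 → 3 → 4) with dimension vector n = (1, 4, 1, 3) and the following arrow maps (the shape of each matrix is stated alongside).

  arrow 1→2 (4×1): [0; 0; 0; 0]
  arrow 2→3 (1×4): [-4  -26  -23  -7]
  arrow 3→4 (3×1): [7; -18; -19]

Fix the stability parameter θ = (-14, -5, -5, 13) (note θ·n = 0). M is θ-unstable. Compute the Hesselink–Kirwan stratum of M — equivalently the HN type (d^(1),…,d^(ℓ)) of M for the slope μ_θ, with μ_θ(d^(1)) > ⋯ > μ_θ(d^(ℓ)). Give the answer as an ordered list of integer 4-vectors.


Interval decomposition of M: I[1,1], I[2,2]^3, I[2,4], I[4,4]^2.
HN type (ℓ=3): μ^(1)=13; μ^(2)=-5; μ^(3)=-14

((0, 0, 0, 3); (0, 4, 1, 0); (1, 0, 0, 0))


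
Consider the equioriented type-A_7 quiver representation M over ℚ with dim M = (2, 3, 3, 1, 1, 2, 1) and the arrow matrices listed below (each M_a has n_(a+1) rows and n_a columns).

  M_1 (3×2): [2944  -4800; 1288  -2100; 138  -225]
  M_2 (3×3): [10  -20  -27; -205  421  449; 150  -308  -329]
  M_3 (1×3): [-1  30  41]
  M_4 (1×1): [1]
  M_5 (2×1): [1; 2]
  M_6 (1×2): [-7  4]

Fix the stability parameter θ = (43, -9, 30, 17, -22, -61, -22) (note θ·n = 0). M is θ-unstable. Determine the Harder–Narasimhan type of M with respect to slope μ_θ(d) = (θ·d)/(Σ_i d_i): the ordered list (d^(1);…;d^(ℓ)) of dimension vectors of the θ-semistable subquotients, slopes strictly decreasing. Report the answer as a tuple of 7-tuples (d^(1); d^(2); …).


Barcode: M ≅ I[1,1], I[1,3], I[2,2], I[2,7], I[3,3], I[6,6]. HN layers by μ_θ (6 steps, strictly decreasing):
  μ^(1)=43; μ^(2)=30; μ^(3)=17; μ^(4)=-9; μ^(5)=-67/6; μ^(6)=-61

((1, 0, 0, 0, 0, 0, 0); (0, 0, 2, 0, 0, 0, 0); (1, 1, 0, 0, 0, 0, 0); (0, 1, 0, 0, 0, 0, 0); (0, 1, 1, 1, 1, 1, 1); (0, 0, 0, 0, 0, 1, 0))


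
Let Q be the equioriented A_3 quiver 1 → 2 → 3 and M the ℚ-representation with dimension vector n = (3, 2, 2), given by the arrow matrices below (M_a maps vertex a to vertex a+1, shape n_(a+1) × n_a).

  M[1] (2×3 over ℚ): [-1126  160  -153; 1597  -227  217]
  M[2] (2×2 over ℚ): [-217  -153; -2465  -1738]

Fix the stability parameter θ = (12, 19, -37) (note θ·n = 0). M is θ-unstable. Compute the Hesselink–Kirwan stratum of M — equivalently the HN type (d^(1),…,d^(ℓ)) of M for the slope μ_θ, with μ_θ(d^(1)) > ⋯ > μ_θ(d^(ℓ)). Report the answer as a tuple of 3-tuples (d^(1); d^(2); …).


Via rank(M_{q-1}∘⋯∘M_p): M ≅ I[1,1], I[1,3]^2.
μ_θ-semistable layers: μ^(1)=12; μ^(2)=-2

((1, 0, 0); (2, 2, 2))


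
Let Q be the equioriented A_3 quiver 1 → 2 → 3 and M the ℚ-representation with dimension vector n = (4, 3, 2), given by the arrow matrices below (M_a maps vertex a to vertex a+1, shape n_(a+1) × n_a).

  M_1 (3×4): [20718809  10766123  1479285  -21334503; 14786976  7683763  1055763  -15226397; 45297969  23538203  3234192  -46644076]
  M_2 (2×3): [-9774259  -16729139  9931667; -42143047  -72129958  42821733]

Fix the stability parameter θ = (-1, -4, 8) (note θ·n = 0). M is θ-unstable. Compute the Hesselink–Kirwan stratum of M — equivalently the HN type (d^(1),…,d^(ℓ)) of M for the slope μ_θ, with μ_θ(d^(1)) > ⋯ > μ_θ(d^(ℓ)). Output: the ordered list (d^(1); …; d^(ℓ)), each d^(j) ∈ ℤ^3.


Interval decomposition of M: I[1,1], I[1,2], I[1,3]^2.
HN type (ℓ=3): μ^(1)=8; μ^(2)=-1; μ^(3)=-5/2

((0, 0, 2); (1, 0, 0); (3, 3, 0))


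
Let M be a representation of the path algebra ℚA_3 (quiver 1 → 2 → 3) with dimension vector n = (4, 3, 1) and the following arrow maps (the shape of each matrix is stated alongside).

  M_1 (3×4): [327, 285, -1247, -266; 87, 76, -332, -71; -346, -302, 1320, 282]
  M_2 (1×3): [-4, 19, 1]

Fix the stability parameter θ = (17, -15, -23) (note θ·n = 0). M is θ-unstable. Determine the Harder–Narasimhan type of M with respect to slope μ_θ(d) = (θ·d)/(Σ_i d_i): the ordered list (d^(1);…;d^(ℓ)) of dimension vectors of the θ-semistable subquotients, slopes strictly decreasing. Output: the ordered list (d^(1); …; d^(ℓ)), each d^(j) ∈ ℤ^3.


Via rank(M_{q-1}∘⋯∘M_p): M ≅ I[1,1], I[1,2]^2, I[1,3].
μ_θ-semistable layers: μ^(1)=17; μ^(2)=1; μ^(3)=-7

((1, 0, 0); (2, 2, 0); (1, 1, 1))


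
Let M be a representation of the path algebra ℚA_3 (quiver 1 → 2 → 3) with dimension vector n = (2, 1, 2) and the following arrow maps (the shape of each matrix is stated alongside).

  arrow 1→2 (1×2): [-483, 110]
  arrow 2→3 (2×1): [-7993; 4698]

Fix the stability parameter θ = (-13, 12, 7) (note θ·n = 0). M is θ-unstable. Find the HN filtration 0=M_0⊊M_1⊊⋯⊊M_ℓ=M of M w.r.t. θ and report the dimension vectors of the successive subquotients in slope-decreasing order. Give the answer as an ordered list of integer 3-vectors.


Via rank(M_{q-1}∘⋯∘M_p): M ≅ I[1,1], I[1,3], I[3,3].
μ_θ-semistable layers: μ^(1)=19/2; μ^(2)=7; μ^(3)=-13

((0, 1, 1); (0, 0, 1); (2, 0, 0))


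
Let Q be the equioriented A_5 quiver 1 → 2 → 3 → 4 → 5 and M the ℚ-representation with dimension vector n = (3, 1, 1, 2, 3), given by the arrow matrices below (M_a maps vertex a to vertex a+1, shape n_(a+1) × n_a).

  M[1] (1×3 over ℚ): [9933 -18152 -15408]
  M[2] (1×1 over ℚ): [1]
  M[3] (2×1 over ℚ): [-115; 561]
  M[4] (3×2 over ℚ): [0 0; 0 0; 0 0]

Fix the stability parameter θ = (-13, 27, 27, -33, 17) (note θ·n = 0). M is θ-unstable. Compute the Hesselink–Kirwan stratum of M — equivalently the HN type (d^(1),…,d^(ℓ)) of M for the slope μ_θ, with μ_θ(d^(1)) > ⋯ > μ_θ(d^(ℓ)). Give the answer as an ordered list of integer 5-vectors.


Via rank(M_{q-1}∘⋯∘M_p): M ≅ I[1,1]^2, I[1,4], I[4,4], I[5,5]^3.
μ_θ-semistable layers: μ^(1)=17; μ^(2)=7; μ^(3)=-13; μ^(4)=-33

((0, 0, 0, 0, 3); (0, 1, 1, 1, 0); (3, 0, 0, 0, 0); (0, 0, 0, 1, 0))


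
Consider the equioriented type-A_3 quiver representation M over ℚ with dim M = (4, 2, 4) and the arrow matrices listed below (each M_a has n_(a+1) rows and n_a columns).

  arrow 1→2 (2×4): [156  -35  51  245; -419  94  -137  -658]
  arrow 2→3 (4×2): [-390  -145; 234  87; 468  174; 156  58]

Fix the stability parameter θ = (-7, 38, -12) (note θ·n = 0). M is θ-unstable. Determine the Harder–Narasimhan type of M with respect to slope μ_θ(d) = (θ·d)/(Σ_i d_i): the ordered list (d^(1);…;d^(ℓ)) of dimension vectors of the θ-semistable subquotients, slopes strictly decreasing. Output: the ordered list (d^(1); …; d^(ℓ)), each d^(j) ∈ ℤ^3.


Barcode: M ≅ I[1,1]^2, I[1,2], I[1,3], I[3,3]^3. HN layers by μ_θ (4 steps, strictly decreasing):
  μ^(1)=38; μ^(2)=13; μ^(3)=-7; μ^(4)=-12

((0, 1, 0); (0, 1, 1); (4, 0, 0); (0, 0, 3))


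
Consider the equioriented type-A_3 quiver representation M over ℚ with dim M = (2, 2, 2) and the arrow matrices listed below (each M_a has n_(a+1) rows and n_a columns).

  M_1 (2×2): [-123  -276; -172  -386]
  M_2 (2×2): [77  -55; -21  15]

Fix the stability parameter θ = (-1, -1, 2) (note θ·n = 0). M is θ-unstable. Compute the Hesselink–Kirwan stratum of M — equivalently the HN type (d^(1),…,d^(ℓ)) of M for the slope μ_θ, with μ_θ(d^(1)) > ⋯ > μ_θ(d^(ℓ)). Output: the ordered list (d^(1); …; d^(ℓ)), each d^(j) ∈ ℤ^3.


Via rank(M_{q-1}∘⋯∘M_p): M ≅ I[1,2], I[1,3], I[3,3].
μ_θ-semistable layers: μ^(1)=2; μ^(2)=-1

((0, 0, 2); (2, 2, 0))


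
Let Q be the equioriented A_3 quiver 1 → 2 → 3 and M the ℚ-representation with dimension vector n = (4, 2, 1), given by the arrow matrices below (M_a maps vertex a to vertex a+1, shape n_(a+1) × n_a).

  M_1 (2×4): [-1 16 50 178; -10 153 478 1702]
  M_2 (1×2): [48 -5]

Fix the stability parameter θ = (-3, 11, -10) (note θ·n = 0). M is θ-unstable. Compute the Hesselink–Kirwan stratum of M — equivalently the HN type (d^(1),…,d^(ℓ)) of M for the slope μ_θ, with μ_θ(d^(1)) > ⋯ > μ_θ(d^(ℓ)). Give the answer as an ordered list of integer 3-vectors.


Interval decomposition of M: I[1,1]^2, I[1,2], I[1,3].
HN type (ℓ=3): μ^(1)=11; μ^(2)=1/2; μ^(3)=-3

((0, 1, 0); (0, 1, 1); (4, 0, 0))


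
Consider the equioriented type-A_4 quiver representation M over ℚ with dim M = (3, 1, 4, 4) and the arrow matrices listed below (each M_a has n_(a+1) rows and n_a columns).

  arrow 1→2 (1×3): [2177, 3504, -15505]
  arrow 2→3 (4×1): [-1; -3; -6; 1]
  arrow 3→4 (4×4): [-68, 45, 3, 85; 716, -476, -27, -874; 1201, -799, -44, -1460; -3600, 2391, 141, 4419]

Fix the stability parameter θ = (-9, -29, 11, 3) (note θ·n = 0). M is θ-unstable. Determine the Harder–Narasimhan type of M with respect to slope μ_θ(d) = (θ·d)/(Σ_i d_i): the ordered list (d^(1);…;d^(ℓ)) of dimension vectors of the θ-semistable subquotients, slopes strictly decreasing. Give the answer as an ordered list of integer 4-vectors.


Interval decomposition of M: I[1,1]^2, I[1,3], I[3,4]^3, I[4,4].
HN type (ℓ=5): μ^(1)=11; μ^(2)=7; μ^(3)=3; μ^(4)=-9; μ^(5)=-19

((0, 0, 1, 0); (0, 0, 3, 3); (0, 0, 0, 1); (2, 0, 0, 0); (1, 1, 0, 0))


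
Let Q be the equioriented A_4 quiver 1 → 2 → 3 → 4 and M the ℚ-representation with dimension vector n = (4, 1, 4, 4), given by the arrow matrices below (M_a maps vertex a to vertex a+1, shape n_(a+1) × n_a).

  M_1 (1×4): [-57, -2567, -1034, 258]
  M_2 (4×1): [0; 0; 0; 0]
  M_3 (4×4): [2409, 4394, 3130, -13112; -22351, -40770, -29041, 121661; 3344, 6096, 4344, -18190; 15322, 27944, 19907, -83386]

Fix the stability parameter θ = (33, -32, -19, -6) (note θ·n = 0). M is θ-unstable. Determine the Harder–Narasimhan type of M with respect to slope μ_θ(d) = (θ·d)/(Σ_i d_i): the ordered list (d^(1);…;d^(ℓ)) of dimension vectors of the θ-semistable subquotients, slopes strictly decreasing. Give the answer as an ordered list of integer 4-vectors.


Interval decomposition of M: I[1,1]^3, I[1,2], I[3,3], I[3,4]^3, I[4,4].
HN type (ℓ=4): μ^(1)=33; μ^(2)=1/2; μ^(3)=-6; μ^(4)=-19

((3, 0, 0, 0); (1, 1, 0, 0); (0, 0, 0, 4); (0, 0, 4, 0))


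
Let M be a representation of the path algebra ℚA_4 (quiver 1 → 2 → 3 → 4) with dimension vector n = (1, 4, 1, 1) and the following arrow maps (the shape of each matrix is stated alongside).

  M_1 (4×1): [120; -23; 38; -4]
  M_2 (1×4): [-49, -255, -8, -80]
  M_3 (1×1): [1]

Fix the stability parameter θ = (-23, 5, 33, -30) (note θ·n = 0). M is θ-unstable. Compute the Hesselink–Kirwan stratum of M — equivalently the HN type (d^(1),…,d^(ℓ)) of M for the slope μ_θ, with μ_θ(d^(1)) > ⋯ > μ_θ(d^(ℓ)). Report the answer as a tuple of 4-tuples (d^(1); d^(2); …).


Barcode: M ≅ I[1,4], I[2,2]^3. HN layers by μ_θ (3 steps, strictly decreasing):
  μ^(1)=5; μ^(2)=8/3; μ^(3)=-23

((0, 3, 0, 0); (0, 1, 1, 1); (1, 0, 0, 0))


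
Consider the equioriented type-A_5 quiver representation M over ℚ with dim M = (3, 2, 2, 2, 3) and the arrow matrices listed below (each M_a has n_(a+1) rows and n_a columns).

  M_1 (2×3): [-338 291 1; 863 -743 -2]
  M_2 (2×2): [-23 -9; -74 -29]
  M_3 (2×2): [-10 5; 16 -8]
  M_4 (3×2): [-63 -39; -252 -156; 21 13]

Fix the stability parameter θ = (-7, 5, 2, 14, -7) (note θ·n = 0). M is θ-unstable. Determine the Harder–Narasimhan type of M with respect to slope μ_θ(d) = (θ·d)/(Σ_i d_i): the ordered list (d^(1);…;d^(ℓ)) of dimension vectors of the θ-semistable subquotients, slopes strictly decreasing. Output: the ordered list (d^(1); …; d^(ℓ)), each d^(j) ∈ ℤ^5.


Barcode: M ≅ I[1,1], I[1,3], I[1,5], I[4,4], I[5,5]^2. HN layers by μ_θ (3 steps, strictly decreasing):
  μ^(1)=14; μ^(2)=7/2; μ^(3)=-7

((0, 0, 0, 1, 0); (0, 2, 2, 1, 1); (3, 0, 0, 0, 2))


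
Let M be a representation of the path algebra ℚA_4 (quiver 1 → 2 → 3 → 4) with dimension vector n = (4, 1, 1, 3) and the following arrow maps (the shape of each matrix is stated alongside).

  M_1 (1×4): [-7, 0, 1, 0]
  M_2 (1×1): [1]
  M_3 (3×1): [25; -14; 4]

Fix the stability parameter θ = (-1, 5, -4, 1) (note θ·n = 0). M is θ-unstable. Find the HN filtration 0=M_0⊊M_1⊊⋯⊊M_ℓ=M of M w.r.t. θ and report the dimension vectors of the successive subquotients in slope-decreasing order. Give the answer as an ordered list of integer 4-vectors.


Via rank(M_{q-1}∘⋯∘M_p): M ≅ I[1,1]^3, I[1,4], I[4,4]^2.
μ_θ-semistable layers: μ^(1)=1; μ^(2)=1/2; μ^(3)=-1

((0, 0, 0, 3); (0, 1, 1, 0); (4, 0, 0, 0))


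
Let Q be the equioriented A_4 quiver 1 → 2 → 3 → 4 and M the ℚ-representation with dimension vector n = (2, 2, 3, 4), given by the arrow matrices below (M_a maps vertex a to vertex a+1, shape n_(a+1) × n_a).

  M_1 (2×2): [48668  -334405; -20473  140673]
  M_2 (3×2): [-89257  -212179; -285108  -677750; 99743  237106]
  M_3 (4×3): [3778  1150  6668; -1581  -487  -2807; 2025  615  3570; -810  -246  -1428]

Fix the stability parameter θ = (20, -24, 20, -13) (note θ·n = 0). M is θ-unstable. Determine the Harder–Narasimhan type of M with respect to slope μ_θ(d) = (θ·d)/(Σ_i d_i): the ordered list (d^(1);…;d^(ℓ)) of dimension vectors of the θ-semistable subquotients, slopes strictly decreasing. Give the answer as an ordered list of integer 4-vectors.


Interval decomposition of M: I[1,4]^2, I[3,3], I[4,4]^2.
HN type (ℓ=4): μ^(1)=20; μ^(2)=7/2; μ^(3)=-2; μ^(4)=-13

((0, 0, 1, 0); (0, 0, 2, 2); (2, 2, 0, 0); (0, 0, 0, 2))


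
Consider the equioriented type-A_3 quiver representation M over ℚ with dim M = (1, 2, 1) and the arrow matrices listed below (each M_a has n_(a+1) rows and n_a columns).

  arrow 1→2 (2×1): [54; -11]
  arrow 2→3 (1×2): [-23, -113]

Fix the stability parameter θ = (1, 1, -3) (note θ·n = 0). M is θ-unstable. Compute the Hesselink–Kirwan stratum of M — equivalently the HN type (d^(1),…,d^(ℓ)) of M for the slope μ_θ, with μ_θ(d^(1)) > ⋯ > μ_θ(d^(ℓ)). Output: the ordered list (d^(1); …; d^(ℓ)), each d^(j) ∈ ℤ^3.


Barcode: M ≅ I[1,3], I[2,2]. HN layers by μ_θ (2 steps, strictly decreasing):
  μ^(1)=1; μ^(2)=-1/3

((0, 1, 0); (1, 1, 1))


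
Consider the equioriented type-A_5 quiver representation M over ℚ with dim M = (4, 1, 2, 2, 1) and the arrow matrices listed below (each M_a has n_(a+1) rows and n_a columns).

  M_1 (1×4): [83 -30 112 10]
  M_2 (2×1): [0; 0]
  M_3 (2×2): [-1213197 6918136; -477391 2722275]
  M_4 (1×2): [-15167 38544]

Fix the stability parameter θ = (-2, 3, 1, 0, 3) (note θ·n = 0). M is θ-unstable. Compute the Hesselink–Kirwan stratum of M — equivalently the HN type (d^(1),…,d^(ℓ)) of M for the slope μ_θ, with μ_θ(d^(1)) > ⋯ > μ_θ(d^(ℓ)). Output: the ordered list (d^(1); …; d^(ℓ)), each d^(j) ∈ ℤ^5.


Via rank(M_{q-1}∘⋯∘M_p): M ≅ I[1,1]^3, I[1,2], I[3,4], I[3,5].
μ_θ-semistable layers: μ^(1)=3; μ^(2)=1/2; μ^(3)=-2

((0, 1, 0, 0, 1); (0, 0, 2, 2, 0); (4, 0, 0, 0, 0))


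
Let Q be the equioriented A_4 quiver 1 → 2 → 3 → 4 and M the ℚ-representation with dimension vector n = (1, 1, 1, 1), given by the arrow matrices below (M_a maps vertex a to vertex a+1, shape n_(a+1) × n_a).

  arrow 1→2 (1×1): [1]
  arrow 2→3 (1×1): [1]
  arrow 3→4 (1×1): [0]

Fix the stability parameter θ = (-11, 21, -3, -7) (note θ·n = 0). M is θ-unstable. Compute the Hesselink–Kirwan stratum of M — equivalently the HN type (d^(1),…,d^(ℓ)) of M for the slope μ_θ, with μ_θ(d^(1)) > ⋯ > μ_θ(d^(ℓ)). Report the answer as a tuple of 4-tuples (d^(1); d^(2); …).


Barcode: M ≅ I[1,3], I[4,4]. HN layers by μ_θ (3 steps, strictly decreasing):
  μ^(1)=9; μ^(2)=-7; μ^(3)=-11

((0, 1, 1, 0); (0, 0, 0, 1); (1, 0, 0, 0))


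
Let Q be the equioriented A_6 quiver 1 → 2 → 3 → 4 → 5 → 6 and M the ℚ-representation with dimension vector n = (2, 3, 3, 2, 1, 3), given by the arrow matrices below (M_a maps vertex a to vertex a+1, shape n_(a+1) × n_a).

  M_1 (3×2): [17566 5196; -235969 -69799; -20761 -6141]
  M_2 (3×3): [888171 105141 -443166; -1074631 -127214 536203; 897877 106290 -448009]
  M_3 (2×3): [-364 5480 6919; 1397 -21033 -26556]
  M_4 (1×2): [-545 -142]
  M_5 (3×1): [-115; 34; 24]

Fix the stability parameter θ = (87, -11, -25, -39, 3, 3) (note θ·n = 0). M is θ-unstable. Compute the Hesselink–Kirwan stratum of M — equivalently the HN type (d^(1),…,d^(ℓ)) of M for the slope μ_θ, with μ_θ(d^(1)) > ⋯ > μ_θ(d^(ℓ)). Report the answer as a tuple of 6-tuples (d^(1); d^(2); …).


Barcode: M ≅ I[1,4], I[1,6], I[2,2], I[3,3], I[6,6]^2. HN layers by μ_θ (3 steps, strictly decreasing):
  μ^(1)=3; μ^(2)=-11; μ^(3)=-25

((2, 2, 2, 2, 1, 3); (0, 1, 0, 0, 0, 0); (0, 0, 1, 0, 0, 0))


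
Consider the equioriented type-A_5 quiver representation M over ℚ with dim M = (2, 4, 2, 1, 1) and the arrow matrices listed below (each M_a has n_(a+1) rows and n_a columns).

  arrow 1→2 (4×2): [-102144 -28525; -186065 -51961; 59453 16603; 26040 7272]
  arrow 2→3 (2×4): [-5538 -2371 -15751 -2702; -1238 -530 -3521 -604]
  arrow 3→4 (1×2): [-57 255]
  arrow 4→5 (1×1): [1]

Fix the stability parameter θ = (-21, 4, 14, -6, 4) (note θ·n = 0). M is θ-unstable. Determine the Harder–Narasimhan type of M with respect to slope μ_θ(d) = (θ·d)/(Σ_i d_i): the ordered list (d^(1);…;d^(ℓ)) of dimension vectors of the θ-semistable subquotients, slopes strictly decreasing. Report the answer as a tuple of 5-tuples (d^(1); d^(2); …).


Via rank(M_{q-1}∘⋯∘M_p): M ≅ I[1,2], I[1,5], I[2,2], I[2,3].
μ_θ-semistable layers: μ^(1)=14; μ^(2)=4; μ^(3)=-21

((0, 0, 1, 0, 0); (0, 4, 1, 1, 1); (2, 0, 0, 0, 0))


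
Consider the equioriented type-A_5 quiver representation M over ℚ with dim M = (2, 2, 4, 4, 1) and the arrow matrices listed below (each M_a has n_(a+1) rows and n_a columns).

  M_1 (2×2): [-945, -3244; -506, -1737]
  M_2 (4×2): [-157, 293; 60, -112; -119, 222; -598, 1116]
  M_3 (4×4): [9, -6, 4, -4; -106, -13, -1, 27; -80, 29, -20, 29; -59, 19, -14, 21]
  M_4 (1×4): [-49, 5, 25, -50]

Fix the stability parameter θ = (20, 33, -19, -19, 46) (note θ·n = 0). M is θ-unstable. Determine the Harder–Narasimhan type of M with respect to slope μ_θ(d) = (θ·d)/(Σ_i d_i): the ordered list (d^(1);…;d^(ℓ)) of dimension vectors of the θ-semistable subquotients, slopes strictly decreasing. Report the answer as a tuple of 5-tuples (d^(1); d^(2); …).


Via rank(M_{q-1}∘⋯∘M_p): M ≅ I[1,4], I[1,5], I[3,3], I[3,4], I[4,4].
μ_θ-semistable layers: μ^(1)=46; μ^(2)=15/4; μ^(3)=-19

((0, 0, 0, 0, 1); (2, 2, 2, 2, 0); (0, 0, 2, 2, 0))


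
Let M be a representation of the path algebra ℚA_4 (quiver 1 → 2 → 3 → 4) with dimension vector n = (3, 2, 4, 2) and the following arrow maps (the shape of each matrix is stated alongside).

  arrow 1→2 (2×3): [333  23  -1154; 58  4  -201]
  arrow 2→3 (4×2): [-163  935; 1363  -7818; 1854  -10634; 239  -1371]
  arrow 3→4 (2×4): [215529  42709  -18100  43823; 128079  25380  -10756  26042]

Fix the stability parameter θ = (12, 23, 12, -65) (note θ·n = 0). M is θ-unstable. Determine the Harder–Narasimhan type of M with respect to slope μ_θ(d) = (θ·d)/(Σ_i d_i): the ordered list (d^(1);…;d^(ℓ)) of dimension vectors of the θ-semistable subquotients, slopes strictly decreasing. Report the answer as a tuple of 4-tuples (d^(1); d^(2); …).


Interval decomposition of M: I[1,1], I[1,4]^2, I[3,3]^2.
HN type (ℓ=2): μ^(1)=12; μ^(2)=-9/2

((1, 0, 2, 0); (2, 2, 2, 2))


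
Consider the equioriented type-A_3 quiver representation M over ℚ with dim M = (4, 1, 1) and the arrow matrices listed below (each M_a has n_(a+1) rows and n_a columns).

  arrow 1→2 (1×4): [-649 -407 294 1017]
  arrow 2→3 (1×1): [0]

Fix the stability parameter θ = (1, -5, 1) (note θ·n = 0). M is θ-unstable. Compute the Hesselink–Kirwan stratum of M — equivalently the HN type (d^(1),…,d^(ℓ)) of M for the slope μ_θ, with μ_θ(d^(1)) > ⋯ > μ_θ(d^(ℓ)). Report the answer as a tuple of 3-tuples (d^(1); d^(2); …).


Interval decomposition of M: I[1,1]^3, I[1,2], I[3,3].
HN type (ℓ=2): μ^(1)=1; μ^(2)=-2

((3, 0, 1); (1, 1, 0))


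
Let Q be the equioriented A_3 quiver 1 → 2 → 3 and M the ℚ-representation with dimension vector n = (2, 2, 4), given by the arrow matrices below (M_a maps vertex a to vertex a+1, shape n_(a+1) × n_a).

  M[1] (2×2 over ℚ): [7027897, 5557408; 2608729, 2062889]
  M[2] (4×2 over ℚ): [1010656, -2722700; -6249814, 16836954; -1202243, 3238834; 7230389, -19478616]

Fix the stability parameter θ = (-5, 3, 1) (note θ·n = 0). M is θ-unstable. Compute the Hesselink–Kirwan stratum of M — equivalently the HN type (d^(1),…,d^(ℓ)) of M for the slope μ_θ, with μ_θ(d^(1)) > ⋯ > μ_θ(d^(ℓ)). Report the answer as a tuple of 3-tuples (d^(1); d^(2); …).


Barcode: M ≅ I[1,3]^2, I[3,3]^2. HN layers by μ_θ (3 steps, strictly decreasing):
  μ^(1)=2; μ^(2)=1; μ^(3)=-5

((0, 2, 2); (0, 0, 2); (2, 0, 0))


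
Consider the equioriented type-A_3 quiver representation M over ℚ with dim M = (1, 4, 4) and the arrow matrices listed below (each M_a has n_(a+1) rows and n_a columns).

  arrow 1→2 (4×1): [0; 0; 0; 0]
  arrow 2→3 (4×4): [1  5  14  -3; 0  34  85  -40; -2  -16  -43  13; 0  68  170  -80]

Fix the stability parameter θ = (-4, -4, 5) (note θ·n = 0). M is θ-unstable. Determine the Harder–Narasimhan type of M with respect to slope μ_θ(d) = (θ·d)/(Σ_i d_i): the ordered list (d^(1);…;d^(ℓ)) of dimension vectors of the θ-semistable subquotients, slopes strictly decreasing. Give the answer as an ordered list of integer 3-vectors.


Interval decomposition of M: I[1,1], I[2,2], I[2,3]^3, I[3,3].
HN type (ℓ=2): μ^(1)=5; μ^(2)=-4

((0, 0, 4); (1, 4, 0))


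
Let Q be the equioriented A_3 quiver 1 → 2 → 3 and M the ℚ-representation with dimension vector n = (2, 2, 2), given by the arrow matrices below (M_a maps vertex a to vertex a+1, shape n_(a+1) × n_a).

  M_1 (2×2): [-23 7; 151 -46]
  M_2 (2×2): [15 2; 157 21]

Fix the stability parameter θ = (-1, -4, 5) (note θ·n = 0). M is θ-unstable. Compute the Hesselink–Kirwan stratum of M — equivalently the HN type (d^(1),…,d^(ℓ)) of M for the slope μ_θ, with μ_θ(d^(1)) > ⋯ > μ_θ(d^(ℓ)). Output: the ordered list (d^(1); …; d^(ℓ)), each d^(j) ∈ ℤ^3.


Barcode: M ≅ I[1,3]^2. HN layers by μ_θ (2 steps, strictly decreasing):
  μ^(1)=5; μ^(2)=-5/2

((0, 0, 2); (2, 2, 0))


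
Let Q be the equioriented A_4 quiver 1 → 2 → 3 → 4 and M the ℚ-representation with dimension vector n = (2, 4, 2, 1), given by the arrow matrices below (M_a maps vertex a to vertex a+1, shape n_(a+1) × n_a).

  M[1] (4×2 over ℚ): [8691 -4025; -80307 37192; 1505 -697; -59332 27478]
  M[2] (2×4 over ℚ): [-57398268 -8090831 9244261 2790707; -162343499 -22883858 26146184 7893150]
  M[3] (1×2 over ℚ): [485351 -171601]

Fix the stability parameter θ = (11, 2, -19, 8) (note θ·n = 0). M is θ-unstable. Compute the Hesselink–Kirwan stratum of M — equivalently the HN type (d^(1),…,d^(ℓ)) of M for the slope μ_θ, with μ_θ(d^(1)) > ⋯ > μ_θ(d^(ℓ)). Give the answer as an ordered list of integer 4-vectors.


Barcode: M ≅ I[1,3], I[1,4], I[2,2]^2. HN layers by μ_θ (3 steps, strictly decreasing):
  μ^(1)=8; μ^(2)=2; μ^(3)=-2

((0, 0, 0, 1); (0, 2, 0, 0); (2, 2, 2, 0))


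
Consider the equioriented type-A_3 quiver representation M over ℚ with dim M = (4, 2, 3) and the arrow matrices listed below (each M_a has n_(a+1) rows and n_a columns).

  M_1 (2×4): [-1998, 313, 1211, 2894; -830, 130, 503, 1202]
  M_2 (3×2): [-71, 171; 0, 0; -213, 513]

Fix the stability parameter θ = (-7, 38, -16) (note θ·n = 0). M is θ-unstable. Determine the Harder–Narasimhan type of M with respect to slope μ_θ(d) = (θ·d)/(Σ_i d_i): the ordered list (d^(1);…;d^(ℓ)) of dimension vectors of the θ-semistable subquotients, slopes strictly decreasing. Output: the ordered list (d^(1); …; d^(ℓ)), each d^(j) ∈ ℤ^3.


Via rank(M_{q-1}∘⋯∘M_p): M ≅ I[1,1]^2, I[1,2], I[1,3], I[3,3]^2.
μ_θ-semistable layers: μ^(1)=38; μ^(2)=11; μ^(3)=-7; μ^(4)=-16

((0, 1, 0); (0, 1, 1); (4, 0, 0); (0, 0, 2))


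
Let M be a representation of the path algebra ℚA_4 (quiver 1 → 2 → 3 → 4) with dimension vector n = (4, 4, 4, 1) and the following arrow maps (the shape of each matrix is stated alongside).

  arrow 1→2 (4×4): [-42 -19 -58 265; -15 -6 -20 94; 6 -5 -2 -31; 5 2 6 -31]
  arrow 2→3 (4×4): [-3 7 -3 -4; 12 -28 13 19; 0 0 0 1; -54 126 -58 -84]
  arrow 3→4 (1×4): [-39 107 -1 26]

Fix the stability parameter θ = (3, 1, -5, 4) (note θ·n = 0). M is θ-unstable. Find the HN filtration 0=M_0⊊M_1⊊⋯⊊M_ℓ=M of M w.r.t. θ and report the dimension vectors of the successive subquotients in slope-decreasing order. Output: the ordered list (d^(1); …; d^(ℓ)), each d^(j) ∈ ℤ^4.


Via rank(M_{q-1}∘⋯∘M_p): M ≅ I[1,2], I[1,3]^2, I[1,4], I[3,3].
μ_θ-semistable layers: μ^(1)=4; μ^(2)=2; μ^(3)=-1/3; μ^(4)=-5

((0, 0, 0, 1); (1, 1, 0, 0); (3, 3, 3, 0); (0, 0, 1, 0))


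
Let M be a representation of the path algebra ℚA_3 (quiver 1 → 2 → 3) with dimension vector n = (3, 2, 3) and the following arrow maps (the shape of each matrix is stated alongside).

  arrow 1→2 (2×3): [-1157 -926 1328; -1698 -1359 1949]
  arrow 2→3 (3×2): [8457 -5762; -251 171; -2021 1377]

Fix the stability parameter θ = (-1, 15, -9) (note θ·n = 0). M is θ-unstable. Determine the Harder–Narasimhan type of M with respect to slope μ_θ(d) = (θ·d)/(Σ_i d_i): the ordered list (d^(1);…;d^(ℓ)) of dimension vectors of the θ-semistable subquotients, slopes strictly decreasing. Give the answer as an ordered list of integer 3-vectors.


Via rank(M_{q-1}∘⋯∘M_p): M ≅ I[1,1], I[1,3]^2, I[3,3].
μ_θ-semistable layers: μ^(1)=3; μ^(2)=-1; μ^(3)=-9

((0, 2, 2); (3, 0, 0); (0, 0, 1))


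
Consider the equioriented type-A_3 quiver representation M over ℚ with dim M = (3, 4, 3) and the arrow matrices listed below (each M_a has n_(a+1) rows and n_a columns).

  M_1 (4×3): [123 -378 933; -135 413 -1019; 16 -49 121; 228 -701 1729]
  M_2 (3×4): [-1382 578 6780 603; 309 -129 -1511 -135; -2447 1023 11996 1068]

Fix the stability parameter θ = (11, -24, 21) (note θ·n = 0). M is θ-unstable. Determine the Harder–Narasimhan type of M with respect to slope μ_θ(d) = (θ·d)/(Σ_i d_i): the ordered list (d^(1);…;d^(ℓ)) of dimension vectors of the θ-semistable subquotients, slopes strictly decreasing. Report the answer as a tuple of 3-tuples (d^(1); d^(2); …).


Via rank(M_{q-1}∘⋯∘M_p): M ≅ I[1,2], I[1,3]^2, I[2,3].
μ_θ-semistable layers: μ^(1)=21; μ^(2)=-13/2; μ^(3)=-24

((0, 0, 3); (3, 3, 0); (0, 1, 0))


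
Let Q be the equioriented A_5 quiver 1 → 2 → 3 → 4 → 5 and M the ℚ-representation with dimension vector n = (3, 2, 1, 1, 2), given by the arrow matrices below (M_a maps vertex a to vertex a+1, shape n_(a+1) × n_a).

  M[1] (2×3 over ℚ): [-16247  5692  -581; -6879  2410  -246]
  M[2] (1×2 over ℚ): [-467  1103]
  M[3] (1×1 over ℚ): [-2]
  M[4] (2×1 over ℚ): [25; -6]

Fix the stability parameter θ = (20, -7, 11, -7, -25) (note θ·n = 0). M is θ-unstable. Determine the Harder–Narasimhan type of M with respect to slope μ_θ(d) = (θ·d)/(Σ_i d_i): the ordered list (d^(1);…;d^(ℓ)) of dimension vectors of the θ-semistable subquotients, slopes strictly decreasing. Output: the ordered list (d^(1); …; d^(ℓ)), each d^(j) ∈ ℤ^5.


Interval decomposition of M: I[1,1], I[1,2], I[1,5], I[5,5].
HN type (ℓ=4): μ^(1)=20; μ^(2)=13/2; μ^(3)=-8/5; μ^(4)=-25

((1, 0, 0, 0, 0); (1, 1, 0, 0, 0); (1, 1, 1, 1, 1); (0, 0, 0, 0, 1))


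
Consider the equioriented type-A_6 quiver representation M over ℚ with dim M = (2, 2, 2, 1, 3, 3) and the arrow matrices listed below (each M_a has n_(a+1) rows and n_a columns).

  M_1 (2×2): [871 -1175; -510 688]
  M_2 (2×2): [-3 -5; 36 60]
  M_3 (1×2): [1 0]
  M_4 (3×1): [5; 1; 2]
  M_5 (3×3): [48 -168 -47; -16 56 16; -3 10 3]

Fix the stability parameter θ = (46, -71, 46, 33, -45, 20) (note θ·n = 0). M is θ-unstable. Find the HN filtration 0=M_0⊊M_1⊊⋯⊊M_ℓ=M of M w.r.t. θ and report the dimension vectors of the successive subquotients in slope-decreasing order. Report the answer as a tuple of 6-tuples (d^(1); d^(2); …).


Via rank(M_{q-1}∘⋯∘M_p): M ≅ I[1,2], I[1,6], I[3,3], I[5,6]^2.
μ_θ-semistable layers: μ^(1)=46; μ^(2)=20; μ^(3)=34/3; μ^(4)=-25/2; μ^(5)=-45

((0, 0, 1, 0, 0, 0); (0, 0, 0, 0, 0, 3); (0, 0, 1, 1, 1, 0); (2, 2, 0, 0, 0, 0); (0, 0, 0, 0, 2, 0))


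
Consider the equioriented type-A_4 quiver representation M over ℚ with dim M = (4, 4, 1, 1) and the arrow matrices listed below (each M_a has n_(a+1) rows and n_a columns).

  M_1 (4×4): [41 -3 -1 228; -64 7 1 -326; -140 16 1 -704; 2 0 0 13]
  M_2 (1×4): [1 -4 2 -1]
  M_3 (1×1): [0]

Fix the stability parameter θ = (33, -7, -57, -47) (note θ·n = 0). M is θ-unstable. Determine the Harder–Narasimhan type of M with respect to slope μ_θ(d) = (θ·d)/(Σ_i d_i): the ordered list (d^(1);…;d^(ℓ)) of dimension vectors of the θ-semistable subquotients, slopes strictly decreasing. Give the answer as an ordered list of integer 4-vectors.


Via rank(M_{q-1}∘⋯∘M_p): M ≅ I[1,2]^3, I[1,3], I[4,4].
μ_θ-semistable layers: μ^(1)=13; μ^(2)=-31/3; μ^(3)=-47

((3, 3, 0, 0); (1, 1, 1, 0); (0, 0, 0, 1))


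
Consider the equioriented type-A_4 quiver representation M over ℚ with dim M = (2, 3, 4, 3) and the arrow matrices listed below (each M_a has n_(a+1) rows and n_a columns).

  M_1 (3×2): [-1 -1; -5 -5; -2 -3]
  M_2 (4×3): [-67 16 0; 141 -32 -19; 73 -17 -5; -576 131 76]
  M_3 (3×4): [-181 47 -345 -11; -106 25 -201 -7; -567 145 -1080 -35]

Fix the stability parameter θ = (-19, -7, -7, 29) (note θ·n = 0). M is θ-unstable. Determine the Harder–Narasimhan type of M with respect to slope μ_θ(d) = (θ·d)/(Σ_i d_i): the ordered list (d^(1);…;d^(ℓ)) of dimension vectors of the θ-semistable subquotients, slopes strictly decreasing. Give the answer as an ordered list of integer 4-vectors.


Barcode: M ≅ I[1,4]^2, I[2,4], I[3,3]. HN layers by μ_θ (3 steps, strictly decreasing):
  μ^(1)=29; μ^(2)=-7; μ^(3)=-19

((0, 0, 0, 3); (0, 3, 4, 0); (2, 0, 0, 0))


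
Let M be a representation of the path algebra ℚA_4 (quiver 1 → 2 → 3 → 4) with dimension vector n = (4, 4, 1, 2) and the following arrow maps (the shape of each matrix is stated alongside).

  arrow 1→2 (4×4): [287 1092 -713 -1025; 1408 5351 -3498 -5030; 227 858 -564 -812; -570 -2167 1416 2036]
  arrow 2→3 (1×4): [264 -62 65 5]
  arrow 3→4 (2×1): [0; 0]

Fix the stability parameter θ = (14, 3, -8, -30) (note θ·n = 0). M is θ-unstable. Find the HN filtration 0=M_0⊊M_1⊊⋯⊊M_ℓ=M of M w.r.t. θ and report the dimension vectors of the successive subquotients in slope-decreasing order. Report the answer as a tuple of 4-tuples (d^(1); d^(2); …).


Interval decomposition of M: I[1,1], I[1,2]^2, I[1,3], I[2,2], I[4,4]^2.
HN type (ℓ=4): μ^(1)=14; μ^(2)=17/2; μ^(3)=3; μ^(4)=-30

((1, 0, 0, 0); (2, 2, 0, 0); (1, 2, 1, 0); (0, 0, 0, 2))


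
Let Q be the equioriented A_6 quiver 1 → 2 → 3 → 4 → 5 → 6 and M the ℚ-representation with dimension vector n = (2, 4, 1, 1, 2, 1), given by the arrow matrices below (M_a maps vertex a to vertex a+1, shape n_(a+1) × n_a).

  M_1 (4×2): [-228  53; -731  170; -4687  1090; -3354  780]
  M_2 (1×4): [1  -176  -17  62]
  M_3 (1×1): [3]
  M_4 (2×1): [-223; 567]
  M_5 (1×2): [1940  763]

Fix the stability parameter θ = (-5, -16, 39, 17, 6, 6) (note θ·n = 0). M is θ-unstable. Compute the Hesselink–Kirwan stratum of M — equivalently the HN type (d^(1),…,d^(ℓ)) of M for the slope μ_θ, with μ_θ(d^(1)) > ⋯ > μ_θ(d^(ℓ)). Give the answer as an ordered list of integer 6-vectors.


Barcode: M ≅ I[1,2], I[1,6], I[2,2]^2, I[5,5]. HN layers by μ_θ (4 steps, strictly decreasing):
  μ^(1)=17; μ^(2)=6; μ^(3)=-21/2; μ^(4)=-16

((0, 0, 1, 1, 1, 1); (0, 0, 0, 0, 1, 0); (2, 2, 0, 0, 0, 0); (0, 2, 0, 0, 0, 0))


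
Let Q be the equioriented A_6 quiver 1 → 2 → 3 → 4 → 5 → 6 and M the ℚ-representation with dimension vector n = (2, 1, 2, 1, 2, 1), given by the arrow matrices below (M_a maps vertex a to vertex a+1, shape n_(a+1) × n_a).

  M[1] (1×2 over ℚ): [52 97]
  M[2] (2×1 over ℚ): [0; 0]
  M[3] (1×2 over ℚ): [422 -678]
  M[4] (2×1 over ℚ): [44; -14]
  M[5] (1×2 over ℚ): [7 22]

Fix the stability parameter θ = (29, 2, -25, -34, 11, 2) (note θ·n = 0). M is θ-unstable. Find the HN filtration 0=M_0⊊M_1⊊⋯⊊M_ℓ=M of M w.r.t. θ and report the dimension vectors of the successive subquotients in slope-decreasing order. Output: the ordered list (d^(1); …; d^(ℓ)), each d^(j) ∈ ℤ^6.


Via rank(M_{q-1}∘⋯∘M_p): M ≅ I[1,1], I[1,2], I[3,3], I[3,5], I[5,6].
μ_θ-semistable layers: μ^(1)=29; μ^(2)=31/2; μ^(3)=11; μ^(4)=13/2; μ^(5)=-25; μ^(6)=-59/2

((1, 0, 0, 0, 0, 0); (1, 1, 0, 0, 0, 0); (0, 0, 0, 0, 1, 0); (0, 0, 0, 0, 1, 1); (0, 0, 1, 0, 0, 0); (0, 0, 1, 1, 0, 0))


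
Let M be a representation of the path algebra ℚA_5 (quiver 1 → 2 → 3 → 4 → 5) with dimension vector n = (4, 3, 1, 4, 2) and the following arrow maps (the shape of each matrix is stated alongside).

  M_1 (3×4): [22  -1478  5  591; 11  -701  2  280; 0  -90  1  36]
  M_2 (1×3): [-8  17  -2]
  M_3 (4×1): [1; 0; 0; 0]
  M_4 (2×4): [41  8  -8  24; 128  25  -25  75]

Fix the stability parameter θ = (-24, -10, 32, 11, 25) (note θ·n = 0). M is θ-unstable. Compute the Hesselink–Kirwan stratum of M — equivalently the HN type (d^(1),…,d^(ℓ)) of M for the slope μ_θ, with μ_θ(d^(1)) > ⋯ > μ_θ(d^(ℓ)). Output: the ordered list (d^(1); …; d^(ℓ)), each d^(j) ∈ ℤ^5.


Via rank(M_{q-1}∘⋯∘M_p): M ≅ I[1,1], I[1,2]^2, I[1,5], I[4,4]^2, I[4,5].
μ_θ-semistable layers: μ^(1)=25; μ^(2)=43/2; μ^(3)=11; μ^(4)=-10; μ^(5)=-24

((0, 0, 0, 0, 2); (0, 0, 1, 1, 0); (0, 0, 0, 3, 0); (0, 3, 0, 0, 0); (4, 0, 0, 0, 0))
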